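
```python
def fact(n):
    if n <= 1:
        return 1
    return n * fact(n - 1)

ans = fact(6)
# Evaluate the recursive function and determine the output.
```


fact(6)
= 6 * fact(5)
= 6 * 5 * fact(4)
= 6 * 5 * 4 * fact(3)
= 6 * 5 * 4 * 3 * fact(2)
= 6 * 5 * 4 * 3 * 2 * fact(1)
= 6 * 5 * 4 * 3 * 2 * 1
= 720


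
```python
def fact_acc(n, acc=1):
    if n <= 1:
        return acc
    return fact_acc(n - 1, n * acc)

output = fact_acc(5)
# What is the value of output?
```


fact_acc(5, 1)
= fact_acc(4, 5 * 1) = fact_acc(4, 5)
= fact_acc(3, 4 * 5) = fact_acc(3, 20)
= fact_acc(2, 3 * 20) = fact_acc(2, 60)
= fact_acc(1, 2 * 60) = fact_acc(1, 120)
n <= 1, return acc = 120


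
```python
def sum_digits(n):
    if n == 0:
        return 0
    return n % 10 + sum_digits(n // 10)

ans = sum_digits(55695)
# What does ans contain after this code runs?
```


sum_digits(55695)
= 5 + sum_digits(5569)
= 5 + 9 + sum_digits(556)
= 5 + 9 + 6 + sum_digits(55)
= 5 + 9 + 6 + 5 + sum_digits(5)
= 5 + 9 + 6 + 5 + 5 + sum_digits(0)
= 5 + 9 + 6 + 5 + 5 + 0
= 30


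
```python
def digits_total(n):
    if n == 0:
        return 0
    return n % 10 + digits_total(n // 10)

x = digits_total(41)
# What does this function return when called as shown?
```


digits_total(41)
= 1 + digits_total(4)
= 1 + 4 + digits_total(0)
= 1 + 4 + 0
= 5


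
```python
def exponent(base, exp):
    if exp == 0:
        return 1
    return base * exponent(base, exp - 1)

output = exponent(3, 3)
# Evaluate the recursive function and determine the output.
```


exponent(3, 3)
= 3 * exponent(3, 2)
= 3 * 3 * exponent(3, 1)
= 3 * 3 * 3 * exponent(3, 0)
= 3 * 3 * 3 * 1
= 27


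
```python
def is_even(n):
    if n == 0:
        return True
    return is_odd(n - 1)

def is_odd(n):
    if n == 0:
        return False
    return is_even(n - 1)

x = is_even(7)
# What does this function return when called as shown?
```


is_even(7)
= is_odd(6)
= is_even(5)
= is_odd(4)
= is_even(3)
= is_odd(2)
= is_even(1)
= is_odd(0)
n == 0: return False
= False


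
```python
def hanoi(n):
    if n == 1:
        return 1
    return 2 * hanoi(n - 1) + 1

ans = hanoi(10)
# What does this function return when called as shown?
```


hanoi(10)
= 2 * hanoi(9) + 1
= 2 * (2 * hanoi(8) + 1) + 1
= 2 * (2 * (2 * hanoi(7) + 1) + 1) + 1
= 2 * (2 * (2 * (2 * hanoi(6) + 1) + 1) + 1) + 1
= 2 * (2 * (2 * (2 * (2 * hanoi(5) + 1) + 1) + 1) + 1) + 1
= 2 * (2 * (2 * (2 * (2 * (2 * hanoi(4) + 1) + 1) + 1) + 1) + 1) + 1
= 2 * (2 * (2 * (2 * (2 * (2 * (2 * hanoi(3) + 1) + 1) + 1) + 1) + 1) + 1) + 1
= 2 * (2 * (2 * (2 * (2 * (2 * (2 * (2 * hanoi(2) + 1) + 1) + 1) + 1) + 1) + 1) + 1) + 1
= 2 * (2 * (2 * (2 * (2 * (2 * (2 * (2 * (2 * hanoi(1) + 1) + 1) + 1) + 1) + 1) + 1) + 1) + 1) + 1
Now compute bottom-up:
hanoi(1) = 1
hanoi(2) = 2 * 1 + 1 = 3
hanoi(3) = 2 * 3 + 1 = 7
hanoi(4) = 2 * 7 + 1 = 15
hanoi(5) = 2 * 15 + 1 = 31
hanoi(6) = 2 * 31 + 1 = 63
hanoi(7) = 2 * 63 + 1 = 127
hanoi(8) = 2 * 127 + 1 = 255
hanoi(9) = 2 * 255 + 1 = 511
hanoi(10) = 2 * 511 + 1 = 1023
= 1023


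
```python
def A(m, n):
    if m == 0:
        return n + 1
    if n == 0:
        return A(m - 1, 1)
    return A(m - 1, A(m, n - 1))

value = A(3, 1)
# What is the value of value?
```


A(3, 1)
= A(2, A(3, 0))
First compute A(3, 0) = 5
= A(2, 5)
= 13


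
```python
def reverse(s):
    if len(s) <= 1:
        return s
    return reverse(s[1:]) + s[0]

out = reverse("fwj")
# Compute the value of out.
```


reverse("fwj")
= reverse("wj") + "f"
= reverse("j") + "w" + "f"
= "j" + "w" + "f"
= "jwf"


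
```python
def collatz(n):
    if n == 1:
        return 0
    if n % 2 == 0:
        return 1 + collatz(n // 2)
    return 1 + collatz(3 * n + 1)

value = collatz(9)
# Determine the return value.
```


collatz(9)
9 is odd -> 3*9+1 = 28 -> collatz(28)
28 is even -> collatz(14)
14 is even -> collatz(7)
7 is odd -> 3*7+1 = 22 -> collatz(22)
22 is even -> collatz(11)
11 is odd -> 3*11+1 = 34 -> collatz(34)
34 is even -> collatz(17)
17 is odd -> 3*17+1 = 52 -> collatz(52)
52 is even -> collatz(26)
26 is even -> collatz(13)
13 is odd -> 3*13+1 = 40 -> collatz(40)
40 is even -> collatz(20)
20 is even -> collatz(10)
10 is even -> collatz(5)
5 is odd -> 3*5+1 = 16 -> collatz(16)
16 is even -> collatz(8)
8 is even -> collatz(4)
4 is even -> collatz(2)
2 is even -> collatz(1)
Reached 1 after 19 steps
= 19


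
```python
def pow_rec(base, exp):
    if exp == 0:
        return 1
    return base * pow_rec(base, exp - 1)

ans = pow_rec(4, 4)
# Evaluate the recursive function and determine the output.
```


pow_rec(4, 4)
= 4 * pow_rec(4, 3)
= 4 * 4 * pow_rec(4, 2)
= 4 * 4 * 4 * pow_rec(4, 1)
= 4 * 4 * 4 * 4 * pow_rec(4, 0)
= 4 * 4 * 4 * 4 * 1
= 256


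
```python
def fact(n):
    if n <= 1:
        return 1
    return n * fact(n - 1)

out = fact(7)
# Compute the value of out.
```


fact(7)
= 7 * fact(6)
= 7 * 6 * fact(5)
= 7 * 6 * 5 * fact(4)
= 7 * 6 * 5 * 4 * fact(3)
= 7 * 6 * 5 * 4 * 3 * fact(2)
= 7 * 6 * 5 * 4 * 3 * 2 * fact(1)
= 7 * 6 * 5 * 4 * 3 * 2 * 1
= 5040


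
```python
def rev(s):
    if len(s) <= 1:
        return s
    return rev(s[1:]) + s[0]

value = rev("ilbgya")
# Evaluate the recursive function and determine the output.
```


rev("ilbgya")
= rev("lbgya") + "i"
= rev("bgya") + "l" + "i"
= rev("gya") + "b" + "l" + "i"
= rev("ya") + "g" + "b" + "l" + "i"
= rev("a") + "y" + "g" + "b" + "l" + "i"
= "a" + "y" + "g" + "b" + "l" + "i"
= "aygbli"


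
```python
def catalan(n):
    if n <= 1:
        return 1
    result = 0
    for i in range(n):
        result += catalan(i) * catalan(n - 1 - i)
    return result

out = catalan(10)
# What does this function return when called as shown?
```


catalan(10)
= sum of catalan(i) * catalan(10-1-i) for i in 0..9
First compute sub-values bottom-up:
  catalan(0) = 1, catalan(1) = 1
  catalan(2) = 1*1 + 1*1 = 2
  catalan(3) = 1*2 + 1*1 + 2*1 = 5
  catalan(4) = 1*5 + 1*2 + 2*1 + 5*1 = 14
  catalan(5) = 1*14 + 1*5 + 2*2 + 5*1 + 14*1 = 42
  catalan(6) = 1*42 + 1*14 + 2*5 + 5*2 + 14*1 + 42*1 = 132
  catalan(7) = 1*132 + 1*42 + 2*14 + 5*5 + 14*2 + 42*1 + 132*1 = 429
  catalan(8) = 1*429 + 1*132 + 2*42 + 5*14 + 14*5 + 42*2 + 132*1 + 429*1 = 1430
  catalan(9) = 1*1430 + 1*429 + 2*132 + 5*42 + 14*14 + 42*5 + 132*2 + 429*1 + 1430*1 = 4862
Now catalan(10):
  catalan(0)*catalan(9) = 1*4862 = 4862
  catalan(1)*catalan(8) = 1*1430 = 1430
  catalan(2)*catalan(7) = 2*429 = 858
  catalan(3)*catalan(6) = 5*132 = 660
  catalan(4)*catalan(5) = 14*42 = 588
  catalan(5)*catalan(4) = 42*14 = 588
  catalan(6)*catalan(3) = 132*5 = 660
  catalan(7)*catalan(2) = 429*2 = 858
  catalan(8)*catalan(1) = 1430*1 = 1430
  catalan(9)*catalan(0) = 4862*1 = 4862
= 4862 + 1430 + 858 + 660 + 588 + 588 + 660 + 858 + 1430 + 4862
= 16796


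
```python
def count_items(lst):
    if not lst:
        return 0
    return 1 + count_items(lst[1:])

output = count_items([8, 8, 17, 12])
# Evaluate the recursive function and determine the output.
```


count_items([8, 8, 17, 12])
= 1 + count_items([8, 17, 12])
= 1 + 1 + count_items([17, 12])
= 1 + 1 + 1 + count_items([12])
= 1 + 1 + 1 + 1 + count_items([])
= 1 + 1 + 1 + 1 + 0
= 4


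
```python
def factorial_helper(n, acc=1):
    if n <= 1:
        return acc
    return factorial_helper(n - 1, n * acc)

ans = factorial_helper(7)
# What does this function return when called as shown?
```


factorial_helper(7, 1)
= factorial_helper(6, 7 * 1) = factorial_helper(6, 7)
= factorial_helper(5, 6 * 7) = factorial_helper(5, 42)
= factorial_helper(4, 5 * 42) = factorial_helper(4, 210)
= factorial_helper(3, 4 * 210) = factorial_helper(3, 840)
= factorial_helper(2, 3 * 840) = factorial_helper(2, 2520)
= factorial_helper(1, 2 * 2520) = factorial_helper(1, 5040)
n <= 1, return acc = 5040


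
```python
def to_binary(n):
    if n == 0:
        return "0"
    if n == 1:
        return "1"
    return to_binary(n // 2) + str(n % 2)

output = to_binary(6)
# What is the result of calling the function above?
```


to_binary(6)
= to_binary(3) + "0"
= to_binary(1) + "1" + "0"
= "1" + "1" + "0"
= "110"


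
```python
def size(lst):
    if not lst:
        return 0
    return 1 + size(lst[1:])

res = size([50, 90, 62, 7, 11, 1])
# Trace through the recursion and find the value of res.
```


size([50, 90, 62, 7, 11, 1])
= 1 + size([90, 62, 7, 11, 1])
= 1 + 1 + size([62, 7, 11, 1])
= 1 + 1 + 1 + size([7, 11, 1])
= 1 + 1 + 1 + 1 + size([11, 1])
= 1 + 1 + 1 + 1 + 1 + size([1])
= 1 + 1 + 1 + 1 + 1 + 1 + size([])
= 1 + 1 + 1 + 1 + 1 + 1 + 0
= 6


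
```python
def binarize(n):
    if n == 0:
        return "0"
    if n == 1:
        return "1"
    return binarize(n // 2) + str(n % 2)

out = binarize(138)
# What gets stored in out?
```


binarize(138)
= binarize(69) + "0"
= binarize(34) + "1" + "0"
= binarize(17) + "0" + "1" + "0"
= binarize(8) + "1" + "0" + "1" + "0"
= binarize(4) + "0" + "1" + "0" + "1" + "0"
= binarize(2) + "0" + "0" + "1" + "0" + "1" + "0"
= binarize(1) + "0" + "0" + "0" + "1" + "0" + "1" + "0"
= "1" + "0" + "0" + "0" + "1" + "0" + "1" + "0"
= "10001010"


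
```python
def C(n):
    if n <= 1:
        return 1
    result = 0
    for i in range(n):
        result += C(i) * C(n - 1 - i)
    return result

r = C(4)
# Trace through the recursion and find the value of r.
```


C(4)
= sum of C(i) * C(4-1-i) for i in 0..3
First compute sub-values bottom-up:
  C(0) = 1, C(1) = 1
  C(2) = 1*1 + 1*1 = 2
  C(3) = 1*2 + 1*1 + 2*1 = 5
Now C(4):
  C(0)*C(3) = 1*5 = 5
  C(1)*C(2) = 1*2 = 2
  C(2)*C(1) = 2*1 = 2
  C(3)*C(0) = 5*1 = 5
= 5 + 2 + 2 + 5
= 14


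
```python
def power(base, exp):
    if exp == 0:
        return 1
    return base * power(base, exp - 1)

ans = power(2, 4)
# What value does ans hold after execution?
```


power(2, 4)
= 2 * power(2, 3)
= 2 * 2 * power(2, 2)
= 2 * 2 * 2 * power(2, 1)
= 2 * 2 * 2 * 2 * power(2, 0)
= 2 * 2 * 2 * 2 * 1
= 16


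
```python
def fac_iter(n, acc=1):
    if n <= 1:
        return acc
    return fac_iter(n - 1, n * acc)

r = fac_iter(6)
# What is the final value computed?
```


fac_iter(6, 1)
= fac_iter(5, 6 * 1) = fac_iter(5, 6)
= fac_iter(4, 5 * 6) = fac_iter(4, 30)
= fac_iter(3, 4 * 30) = fac_iter(3, 120)
= fac_iter(2, 3 * 120) = fac_iter(2, 360)
= fac_iter(1, 2 * 360) = fac_iter(1, 720)
n <= 1, return acc = 720


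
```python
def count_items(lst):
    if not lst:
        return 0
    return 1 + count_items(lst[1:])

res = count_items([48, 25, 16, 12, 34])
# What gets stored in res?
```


count_items([48, 25, 16, 12, 34])
= 1 + count_items([25, 16, 12, 34])
= 1 + 1 + count_items([16, 12, 34])
= 1 + 1 + 1 + count_items([12, 34])
= 1 + 1 + 1 + 1 + count_items([34])
= 1 + 1 + 1 + 1 + 1 + count_items([])
= 1 + 1 + 1 + 1 + 1 + 0
= 5


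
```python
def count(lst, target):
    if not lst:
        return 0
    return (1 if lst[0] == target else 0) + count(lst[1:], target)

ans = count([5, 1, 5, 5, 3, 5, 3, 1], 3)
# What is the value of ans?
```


count([5, 1, 5, 5, 3, 5, 3, 1], 3)
lst[0]=5 != 3: 0 + count([1, 5, 5, 3, 5, 3, 1], 3)
lst[0]=1 != 3: 0 + count([5, 5, 3, 5, 3, 1], 3)
lst[0]=5 != 3: 0 + count([5, 3, 5, 3, 1], 3)
lst[0]=5 != 3: 0 + count([3, 5, 3, 1], 3)
lst[0]=3 == 3: 1 + count([5, 3, 1], 3)
lst[0]=5 != 3: 0 + count([3, 1], 3)
lst[0]=3 == 3: 1 + count([1], 3)
lst[0]=1 != 3: 0 + count([], 3)
= 2


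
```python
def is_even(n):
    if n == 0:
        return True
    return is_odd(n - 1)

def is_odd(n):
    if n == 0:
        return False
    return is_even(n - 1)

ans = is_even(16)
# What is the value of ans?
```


is_even(16)
= is_odd(15)
= is_even(14)
= is_odd(13)
= is_even(12)
= is_odd(11)
= is_even(10)
= is_odd(9)
= is_even(8)
= is_odd(7)
= is_even(6)
= is_odd(5)
= is_even(4)
= is_odd(3)
= is_even(2)
= is_odd(1)
= is_even(0)
n == 0: return True
= True


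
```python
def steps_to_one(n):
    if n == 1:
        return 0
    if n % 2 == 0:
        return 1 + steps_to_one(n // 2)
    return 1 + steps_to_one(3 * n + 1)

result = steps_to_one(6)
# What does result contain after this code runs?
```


steps_to_one(6)
6 is even -> steps_to_one(3)
3 is odd -> 3*3+1 = 10 -> steps_to_one(10)
10 is even -> steps_to_one(5)
5 is odd -> 3*5+1 = 16 -> steps_to_one(16)
16 is even -> steps_to_one(8)
8 is even -> steps_to_one(4)
4 is even -> steps_to_one(2)
2 is even -> steps_to_one(1)
Reached 1 after 8 steps
= 8


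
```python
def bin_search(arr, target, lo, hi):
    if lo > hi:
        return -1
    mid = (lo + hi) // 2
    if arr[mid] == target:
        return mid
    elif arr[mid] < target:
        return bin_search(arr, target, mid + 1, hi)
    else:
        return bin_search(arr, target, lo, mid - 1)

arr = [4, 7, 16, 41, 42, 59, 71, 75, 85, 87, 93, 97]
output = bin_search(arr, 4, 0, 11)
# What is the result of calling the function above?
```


bin_search(arr, 4, 0, 11)
lo=0, hi=11, mid=5, arr[mid]=59
59 > 4, search left half
lo=0, hi=4, mid=2, arr[mid]=16
16 > 4, search left half
lo=0, hi=1, mid=0, arr[mid]=4
arr[0] == 4, found at index 0
= 0


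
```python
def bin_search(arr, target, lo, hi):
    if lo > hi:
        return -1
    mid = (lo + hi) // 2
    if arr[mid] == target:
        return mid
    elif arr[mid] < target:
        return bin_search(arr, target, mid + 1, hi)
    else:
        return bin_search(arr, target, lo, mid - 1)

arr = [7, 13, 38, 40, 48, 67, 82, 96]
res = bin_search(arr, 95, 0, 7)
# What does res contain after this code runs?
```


bin_search(arr, 95, 0, 7)
lo=0, hi=7, mid=3, arr[mid]=40
40 < 95, search right half
lo=4, hi=7, mid=5, arr[mid]=67
67 < 95, search right half
lo=6, hi=7, mid=6, arr[mid]=82
82 < 95, search right half
lo=7, hi=7, mid=7, arr[mid]=96
96 > 95, search left half
lo > hi, target not found, return -1
= -1


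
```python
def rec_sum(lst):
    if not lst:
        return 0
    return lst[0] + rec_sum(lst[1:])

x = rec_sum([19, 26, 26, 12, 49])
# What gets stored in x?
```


rec_sum([19, 26, 26, 12, 49])
= 19 + rec_sum([26, 26, 12, 49])
= 19 + 26 + rec_sum([26, 12, 49])
= 19 + 26 + 26 + rec_sum([12, 49])
= 19 + 26 + 26 + 12 + rec_sum([49])
= 19 + 26 + 26 + 12 + 49 + rec_sum([])
= 19 + 26 + 26 + 12 + 49 + 0
= 132


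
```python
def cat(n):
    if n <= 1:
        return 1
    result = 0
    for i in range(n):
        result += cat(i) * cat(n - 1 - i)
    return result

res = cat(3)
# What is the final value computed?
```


cat(3)
= sum of cat(i) * cat(3-1-i) for i in 0..2
First compute sub-values bottom-up:
  cat(0) = 1, cat(1) = 1
  cat(2) = 1*1 + 1*1 = 2
Now cat(3):
  cat(0)*cat(2) = 1*2 = 2
  cat(1)*cat(1) = 1*1 = 1
  cat(2)*cat(0) = 2*1 = 2
= 2 + 1 + 2
= 5


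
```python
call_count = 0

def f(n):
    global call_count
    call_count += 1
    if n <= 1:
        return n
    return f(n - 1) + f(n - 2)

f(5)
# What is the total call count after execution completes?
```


f(5) calls f(4) and f(3); each non-base call branches into two more.
Let C(k) = total number of calls made by f(k), including the call to f(k) itself.
Base cases: C(0) = 1, C(1) = 1
Recurrence: C(k) = 1 + C(k-1) + C(k-2)
  C(2) = 1 + C(1) + C(0) = 1 + 1 + 1 = 3
  C(3) = 1 + C(2) + C(1) = 1 + 3 + 1 = 5
  C(4) = 1 + C(3) + C(2) = 1 + 5 + 3 = 9
  C(5) = 1 + C(4) + C(3) = 1 + 9 + 5 = 15
Total calls = C(5) = 15


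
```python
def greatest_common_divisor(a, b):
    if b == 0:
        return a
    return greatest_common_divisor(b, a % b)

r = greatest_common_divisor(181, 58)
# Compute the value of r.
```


greatest_common_divisor(181, 58)
= greatest_common_divisor(58, 181 % 58) = greatest_common_divisor(58, 7)
= greatest_common_divisor(7, 58 % 7) = greatest_common_divisor(7, 2)
= greatest_common_divisor(2, 7 % 2) = greatest_common_divisor(2, 1)
= greatest_common_divisor(1, 2 % 1) = greatest_common_divisor(1, 0)
b == 0, return a = 1


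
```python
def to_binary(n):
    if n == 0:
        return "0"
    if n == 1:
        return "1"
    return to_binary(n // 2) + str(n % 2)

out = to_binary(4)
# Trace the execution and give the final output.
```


to_binary(4)
= to_binary(2) + "0"
= to_binary(1) + "0" + "0"
= "1" + "0" + "0"
= "100"


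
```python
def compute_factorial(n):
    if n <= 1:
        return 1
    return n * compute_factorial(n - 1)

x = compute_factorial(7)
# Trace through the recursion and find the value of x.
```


compute_factorial(7)
= 7 * compute_factorial(6)
= 7 * 6 * compute_factorial(5)
= 7 * 6 * 5 * compute_factorial(4)
= 7 * 6 * 5 * 4 * compute_factorial(3)
= 7 * 6 * 5 * 4 * 3 * compute_factorial(2)
= 7 * 6 * 5 * 4 * 3 * 2 * compute_factorial(1)
= 7 * 6 * 5 * 4 * 3 * 2 * 1
= 5040


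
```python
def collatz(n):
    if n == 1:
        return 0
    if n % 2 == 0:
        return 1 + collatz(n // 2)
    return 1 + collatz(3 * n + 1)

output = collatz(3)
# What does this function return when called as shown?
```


collatz(3)
3 is odd -> 3*3+1 = 10 -> collatz(10)
10 is even -> collatz(5)
5 is odd -> 3*5+1 = 16 -> collatz(16)
16 is even -> collatz(8)
8 is even -> collatz(4)
4 is even -> collatz(2)
2 is even -> collatz(1)
Reached 1 after 7 steps
= 7


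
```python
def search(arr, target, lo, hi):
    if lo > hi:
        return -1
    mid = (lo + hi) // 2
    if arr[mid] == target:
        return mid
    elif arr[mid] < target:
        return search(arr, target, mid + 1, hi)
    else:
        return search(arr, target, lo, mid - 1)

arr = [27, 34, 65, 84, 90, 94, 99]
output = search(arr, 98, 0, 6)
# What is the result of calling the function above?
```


search(arr, 98, 0, 6)
lo=0, hi=6, mid=3, arr[mid]=84
84 < 98, search right half
lo=4, hi=6, mid=5, arr[mid]=94
94 < 98, search right half
lo=6, hi=6, mid=6, arr[mid]=99
99 > 98, search left half
lo > hi, target not found, return -1
= -1


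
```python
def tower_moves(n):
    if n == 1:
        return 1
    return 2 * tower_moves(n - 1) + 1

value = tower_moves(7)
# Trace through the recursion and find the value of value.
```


tower_moves(7)
= 2 * tower_moves(6) + 1
= 2 * (2 * tower_moves(5) + 1) + 1
= 2 * (2 * (2 * tower_moves(4) + 1) + 1) + 1
= 2 * (2 * (2 * (2 * tower_moves(3) + 1) + 1) + 1) + 1
= 2 * (2 * (2 * (2 * (2 * tower_moves(2) + 1) + 1) + 1) + 1) + 1
= 2 * (2 * (2 * (2 * (2 * (2 * tower_moves(1) + 1) + 1) + 1) + 1) + 1) + 1
Now compute bottom-up:
tower_moves(1) = 1
tower_moves(2) = 2 * 1 + 1 = 3
tower_moves(3) = 2 * 3 + 1 = 7
tower_moves(4) = 2 * 7 + 1 = 15
tower_moves(5) = 2 * 15 + 1 = 31
tower_moves(6) = 2 * 31 + 1 = 63
tower_moves(7) = 2 * 63 + 1 = 127
= 127


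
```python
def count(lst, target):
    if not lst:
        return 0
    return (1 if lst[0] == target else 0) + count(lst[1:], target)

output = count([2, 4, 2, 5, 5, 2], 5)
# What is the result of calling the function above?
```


count([2, 4, 2, 5, 5, 2], 5)
lst[0]=2 != 5: 0 + count([4, 2, 5, 5, 2], 5)
lst[0]=4 != 5: 0 + count([2, 5, 5, 2], 5)
lst[0]=2 != 5: 0 + count([5, 5, 2], 5)
lst[0]=5 == 5: 1 + count([5, 2], 5)
lst[0]=5 == 5: 1 + count([2], 5)
lst[0]=2 != 5: 0 + count([], 5)
= 2


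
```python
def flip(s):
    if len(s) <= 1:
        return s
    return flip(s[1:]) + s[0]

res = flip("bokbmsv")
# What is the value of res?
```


flip("bokbmsv")
= flip("okbmsv") + "b"
= flip("kbmsv") + "o" + "b"
= flip("bmsv") + "k" + "o" + "b"
= flip("msv") + "b" + "k" + "o" + "b"
= flip("sv") + "m" + "b" + "k" + "o" + "b"
= flip("v") + "s" + "m" + "b" + "k" + "o" + "b"
= "v" + "s" + "m" + "b" + "k" + "o" + "b"
= "vsmbkob"


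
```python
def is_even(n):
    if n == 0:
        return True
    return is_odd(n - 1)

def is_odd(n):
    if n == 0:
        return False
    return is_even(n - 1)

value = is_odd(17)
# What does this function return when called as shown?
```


is_odd(17)
= is_even(16)
= is_odd(15)
= is_even(14)
= is_odd(13)
= is_even(12)
= is_odd(11)
= is_even(10)
= is_odd(9)
= is_even(8)
= is_odd(7)
= is_even(6)
= is_odd(5)
= is_even(4)
= is_odd(3)
= is_even(2)
= is_odd(1)
= is_even(0)
n == 0: return True
= True


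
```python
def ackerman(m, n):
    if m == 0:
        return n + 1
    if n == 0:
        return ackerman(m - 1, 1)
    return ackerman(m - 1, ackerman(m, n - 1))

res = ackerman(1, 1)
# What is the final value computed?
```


ackerman(1, 1)
= ackerman(0, ackerman(1, 0))
First compute ackerman(1, 0) = 2
= ackerman(0, 2)
= 3


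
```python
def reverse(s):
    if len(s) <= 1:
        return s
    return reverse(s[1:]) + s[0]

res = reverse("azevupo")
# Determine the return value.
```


reverse("azevupo")
= reverse("zevupo") + "a"
= reverse("evupo") + "z" + "a"
= reverse("vupo") + "e" + "z" + "a"
= reverse("upo") + "v" + "e" + "z" + "a"
= reverse("po") + "u" + "v" + "e" + "z" + "a"
= reverse("o") + "p" + "u" + "v" + "e" + "z" + "a"
= "o" + "p" + "u" + "v" + "e" + "z" + "a"
= "opuveza"


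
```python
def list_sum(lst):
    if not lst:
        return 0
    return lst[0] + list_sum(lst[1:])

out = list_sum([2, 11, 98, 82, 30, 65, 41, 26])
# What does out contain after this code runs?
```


list_sum([2, 11, 98, 82, 30, 65, 41, 26])
= 2 + list_sum([11, 98, 82, 30, 65, 41, 26])
= 2 + 11 + list_sum([98, 82, 30, 65, 41, 26])
= 2 + 11 + 98 + list_sum([82, 30, 65, 41, 26])
= 2 + 11 + 98 + 82 + list_sum([30, 65, 41, 26])
= 2 + 11 + 98 + 82 + 30 + list_sum([65, 41, 26])
= 2 + 11 + 98 + 82 + 30 + 65 + list_sum([41, 26])
= 2 + 11 + 98 + 82 + 30 + 65 + 41 + list_sum([26])
= 2 + 11 + 98 + 82 + 30 + 65 + 41 + 26 + list_sum([])
= 2 + 11 + 98 + 82 + 30 + 65 + 41 + 26 + 0
= 355


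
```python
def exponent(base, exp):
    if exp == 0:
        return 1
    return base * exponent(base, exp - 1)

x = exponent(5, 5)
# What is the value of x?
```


exponent(5, 5)
= 5 * exponent(5, 4)
= 5 * 5 * exponent(5, 3)
= 5 * 5 * 5 * exponent(5, 2)
= 5 * 5 * 5 * 5 * exponent(5, 1)
= 5 * 5 * 5 * 5 * 5 * exponent(5, 0)
= 5 * 5 * 5 * 5 * 5 * 1
= 3125


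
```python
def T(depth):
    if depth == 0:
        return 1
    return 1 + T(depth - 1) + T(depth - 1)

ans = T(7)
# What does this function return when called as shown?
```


T(7)
= 1 + T(6) + T(6)
= 1 + 2 * T(6)
T(k) = 2^(k+1) - 1
T(0) = 1
T(1) = 3
T(2) = 7
T(3) = 15
T(4) = 31
T(7) = 2^8 - 1 = 255


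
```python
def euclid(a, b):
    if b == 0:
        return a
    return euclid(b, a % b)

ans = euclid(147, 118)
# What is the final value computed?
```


euclid(147, 118)
= euclid(118, 147 % 118) = euclid(118, 29)
= euclid(29, 118 % 29) = euclid(29, 2)
= euclid(2, 29 % 2) = euclid(2, 1)
= euclid(1, 2 % 1) = euclid(1, 0)
b == 0, return a = 1


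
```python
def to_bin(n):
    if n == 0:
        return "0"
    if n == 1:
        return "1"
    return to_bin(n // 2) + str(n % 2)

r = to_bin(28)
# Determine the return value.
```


to_bin(28)
= to_bin(14) + "0"
= to_bin(7) + "0" + "0"
= to_bin(3) + "1" + "0" + "0"
= to_bin(1) + "1" + "1" + "0" + "0"
= "1" + "1" + "1" + "0" + "0"
= "11100"


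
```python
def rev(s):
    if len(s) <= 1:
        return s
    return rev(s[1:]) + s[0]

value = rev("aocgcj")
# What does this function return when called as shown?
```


rev("aocgcj")
= rev("ocgcj") + "a"
= rev("cgcj") + "o" + "a"
= rev("gcj") + "c" + "o" + "a"
= rev("cj") + "g" + "c" + "o" + "a"
= rev("j") + "c" + "g" + "c" + "o" + "a"
= "j" + "c" + "g" + "c" + "o" + "a"
= "jcgcoa"


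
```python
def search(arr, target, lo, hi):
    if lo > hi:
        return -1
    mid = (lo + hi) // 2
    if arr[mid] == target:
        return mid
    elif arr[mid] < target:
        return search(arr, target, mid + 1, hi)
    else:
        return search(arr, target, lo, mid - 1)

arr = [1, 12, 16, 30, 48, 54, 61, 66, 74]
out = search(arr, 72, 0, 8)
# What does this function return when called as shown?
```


search(arr, 72, 0, 8)
lo=0, hi=8, mid=4, arr[mid]=48
48 < 72, search right half
lo=5, hi=8, mid=6, arr[mid]=61
61 < 72, search right half
lo=7, hi=8, mid=7, arr[mid]=66
66 < 72, search right half
lo=8, hi=8, mid=8, arr[mid]=74
74 > 72, search left half
lo > hi, target not found, return -1
= -1


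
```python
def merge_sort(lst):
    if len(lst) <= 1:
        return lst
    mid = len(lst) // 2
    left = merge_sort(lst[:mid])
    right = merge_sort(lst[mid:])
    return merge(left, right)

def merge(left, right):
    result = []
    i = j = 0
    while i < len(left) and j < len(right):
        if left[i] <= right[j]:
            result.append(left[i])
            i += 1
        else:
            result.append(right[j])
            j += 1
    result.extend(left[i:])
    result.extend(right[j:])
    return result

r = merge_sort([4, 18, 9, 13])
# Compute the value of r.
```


merge_sort([4, 18, 9, 13])
Split into [4, 18] and [9, 13]
Left sorted: [4, 18]
Right sorted: [9, 13]
Merge [4, 18] and [9, 13]
= [4, 9, 13, 18]


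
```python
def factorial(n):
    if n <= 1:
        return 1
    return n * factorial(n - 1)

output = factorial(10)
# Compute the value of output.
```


factorial(10)
= 10 * factorial(9)
= 10 * 9 * factorial(8)
= 10 * 9 * 8 * factorial(7)
= 10 * 9 * 8 * 7 * factorial(6)
= 10 * 9 * 8 * 7 * 6 * factorial(5)
= 10 * 9 * 8 * 7 * 6 * 5 * factorial(4)
= 10 * 9 * 8 * 7 * 6 * 5 * 4 * factorial(3)
= 10 * 9 * 8 * 7 * 6 * 5 * 4 * 3 * factorial(2)
= 10 * 9 * 8 * 7 * 6 * 5 * 4 * 3 * 2 * factorial(1)
= 10 * 9 * 8 * 7 * 6 * 5 * 4 * 3 * 2 * 1
= 3628800


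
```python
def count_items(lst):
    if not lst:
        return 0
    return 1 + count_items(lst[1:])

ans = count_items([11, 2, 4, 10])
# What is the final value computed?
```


count_items([11, 2, 4, 10])
= 1 + count_items([2, 4, 10])
= 1 + 1 + count_items([4, 10])
= 1 + 1 + 1 + count_items([10])
= 1 + 1 + 1 + 1 + count_items([])
= 1 + 1 + 1 + 1 + 0
= 4


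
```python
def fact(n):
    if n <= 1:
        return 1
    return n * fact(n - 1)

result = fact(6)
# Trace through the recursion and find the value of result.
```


fact(6)
= 6 * fact(5)
= 6 * 5 * fact(4)
= 6 * 5 * 4 * fact(3)
= 6 * 5 * 4 * 3 * fact(2)
= 6 * 5 * 4 * 3 * 2 * fact(1)
= 6 * 5 * 4 * 3 * 2 * 1
= 720


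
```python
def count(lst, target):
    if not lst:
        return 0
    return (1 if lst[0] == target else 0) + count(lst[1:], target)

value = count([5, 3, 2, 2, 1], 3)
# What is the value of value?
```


count([5, 3, 2, 2, 1], 3)
lst[0]=5 != 3: 0 + count([3, 2, 2, 1], 3)
lst[0]=3 == 3: 1 + count([2, 2, 1], 3)
lst[0]=2 != 3: 0 + count([2, 1], 3)
lst[0]=2 != 3: 0 + count([1], 3)
lst[0]=1 != 3: 0 + count([], 3)
= 1


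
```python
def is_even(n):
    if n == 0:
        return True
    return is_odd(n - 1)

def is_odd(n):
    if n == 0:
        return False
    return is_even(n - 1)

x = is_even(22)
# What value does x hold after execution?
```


is_even(22)
= is_odd(21)
= is_even(20)
= is_odd(19)
= is_even(18)
= is_odd(17)
= is_even(16)
= is_odd(15)
= is_even(14)
= is_odd(13)
= is_even(12)
= is_odd(11)
= is_even(10)
= is_odd(9)
= is_even(8)
= is_odd(7)
= is_even(6)
= is_odd(5)
= is_even(4)
= is_odd(3)
= is_even(2)
= is_odd(1)
= is_even(0)
n == 0: return True
= True


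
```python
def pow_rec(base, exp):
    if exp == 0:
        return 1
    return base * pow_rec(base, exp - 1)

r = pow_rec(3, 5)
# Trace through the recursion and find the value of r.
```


pow_rec(3, 5)
= 3 * pow_rec(3, 4)
= 3 * 3 * pow_rec(3, 3)
= 3 * 3 * 3 * pow_rec(3, 2)
= 3 * 3 * 3 * 3 * pow_rec(3, 1)
= 3 * 3 * 3 * 3 * 3 * pow_rec(3, 0)
= 3 * 3 * 3 * 3 * 3 * 1
= 243


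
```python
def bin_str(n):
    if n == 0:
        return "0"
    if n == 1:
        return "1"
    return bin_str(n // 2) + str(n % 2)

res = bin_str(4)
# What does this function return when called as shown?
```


bin_str(4)
= bin_str(2) + "0"
= bin_str(1) + "0" + "0"
= "1" + "0" + "0"
= "100"


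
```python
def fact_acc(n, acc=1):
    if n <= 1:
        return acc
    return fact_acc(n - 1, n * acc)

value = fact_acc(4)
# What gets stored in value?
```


fact_acc(4, 1)
= fact_acc(3, 4 * 1) = fact_acc(3, 4)
= fact_acc(2, 3 * 4) = fact_acc(2, 12)
= fact_acc(1, 2 * 12) = fact_acc(1, 24)
n <= 1, return acc = 24


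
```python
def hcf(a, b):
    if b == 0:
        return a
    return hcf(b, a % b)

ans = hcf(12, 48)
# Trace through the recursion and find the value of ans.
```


hcf(12, 48)
= hcf(48, 12 % 48) = hcf(48, 12)
= hcf(12, 48 % 12) = hcf(12, 0)
b == 0, return a = 12


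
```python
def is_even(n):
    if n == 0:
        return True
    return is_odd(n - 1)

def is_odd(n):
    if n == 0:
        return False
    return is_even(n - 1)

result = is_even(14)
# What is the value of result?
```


is_even(14)
= is_odd(13)
= is_even(12)
= is_odd(11)
= is_even(10)
= is_odd(9)
= is_even(8)
= is_odd(7)
= is_even(6)
= is_odd(5)
= is_even(4)
= is_odd(3)
= is_even(2)
= is_odd(1)
= is_even(0)
n == 0: return True
= True


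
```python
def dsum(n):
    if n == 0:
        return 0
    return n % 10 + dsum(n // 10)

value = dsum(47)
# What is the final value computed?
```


dsum(47)
= 7 + dsum(4)
= 7 + 4 + dsum(0)
= 7 + 4 + 0
= 11


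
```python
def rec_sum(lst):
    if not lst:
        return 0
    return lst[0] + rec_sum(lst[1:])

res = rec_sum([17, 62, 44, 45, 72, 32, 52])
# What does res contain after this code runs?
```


rec_sum([17, 62, 44, 45, 72, 32, 52])
= 17 + rec_sum([62, 44, 45, 72, 32, 52])
= 17 + 62 + rec_sum([44, 45, 72, 32, 52])
= 17 + 62 + 44 + rec_sum([45, 72, 32, 52])
= 17 + 62 + 44 + 45 + rec_sum([72, 32, 52])
= 17 + 62 + 44 + 45 + 72 + rec_sum([32, 52])
= 17 + 62 + 44 + 45 + 72 + 32 + rec_sum([52])
= 17 + 62 + 44 + 45 + 72 + 32 + 52 + rec_sum([])
= 17 + 62 + 44 + 45 + 72 + 32 + 52 + 0
= 324


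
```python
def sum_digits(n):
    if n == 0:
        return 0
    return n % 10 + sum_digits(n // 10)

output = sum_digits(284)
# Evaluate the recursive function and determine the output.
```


sum_digits(284)
= 4 + sum_digits(28)
= 4 + 8 + sum_digits(2)
= 4 + 8 + 2 + sum_digits(0)
= 4 + 8 + 2 + 0
= 14


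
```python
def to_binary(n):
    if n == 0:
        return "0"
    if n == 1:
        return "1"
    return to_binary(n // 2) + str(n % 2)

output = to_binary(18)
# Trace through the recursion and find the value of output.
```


to_binary(18)
= to_binary(9) + "0"
= to_binary(4) + "1" + "0"
= to_binary(2) + "0" + "1" + "0"
= to_binary(1) + "0" + "0" + "1" + "0"
= "1" + "0" + "0" + "1" + "0"
= "10010"


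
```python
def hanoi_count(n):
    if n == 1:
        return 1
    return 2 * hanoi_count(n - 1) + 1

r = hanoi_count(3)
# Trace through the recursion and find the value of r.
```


hanoi_count(3)
= 2 * hanoi_count(2) + 1
= 2 * (2 * hanoi_count(1) + 1) + 1
Now compute bottom-up:
hanoi_count(1) = 1
hanoi_count(2) = 2 * 1 + 1 = 3
hanoi_count(3) = 2 * 3 + 1 = 7
= 7


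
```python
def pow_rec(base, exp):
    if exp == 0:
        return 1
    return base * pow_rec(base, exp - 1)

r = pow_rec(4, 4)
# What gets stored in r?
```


pow_rec(4, 4)
= 4 * pow_rec(4, 3)
= 4 * 4 * pow_rec(4, 2)
= 4 * 4 * 4 * pow_rec(4, 1)
= 4 * 4 * 4 * 4 * pow_rec(4, 0)
= 4 * 4 * 4 * 4 * 1
= 256


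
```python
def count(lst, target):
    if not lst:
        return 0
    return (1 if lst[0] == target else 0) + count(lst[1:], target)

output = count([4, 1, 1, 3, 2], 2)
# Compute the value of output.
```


count([4, 1, 1, 3, 2], 2)
lst[0]=4 != 2: 0 + count([1, 1, 3, 2], 2)
lst[0]=1 != 2: 0 + count([1, 3, 2], 2)
lst[0]=1 != 2: 0 + count([3, 2], 2)
lst[0]=3 != 2: 0 + count([2], 2)
lst[0]=2 == 2: 1 + count([], 2)
= 1


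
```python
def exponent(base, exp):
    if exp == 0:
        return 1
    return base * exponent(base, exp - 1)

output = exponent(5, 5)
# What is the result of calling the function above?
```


exponent(5, 5)
= 5 * exponent(5, 4)
= 5 * 5 * exponent(5, 3)
= 5 * 5 * 5 * exponent(5, 2)
= 5 * 5 * 5 * 5 * exponent(5, 1)
= 5 * 5 * 5 * 5 * 5 * exponent(5, 0)
= 5 * 5 * 5 * 5 * 5 * 1
= 3125


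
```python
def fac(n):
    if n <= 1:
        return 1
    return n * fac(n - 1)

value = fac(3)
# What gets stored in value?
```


fac(3)
= 3 * fac(2)
= 3 * 2 * fac(1)
= 3 * 2 * 1
= 6


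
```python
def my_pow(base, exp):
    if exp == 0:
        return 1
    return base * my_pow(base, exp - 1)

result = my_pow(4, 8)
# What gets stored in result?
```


my_pow(4, 8)
= 4 * my_pow(4, 7)
= 4 * 4 * my_pow(4, 6)
= 4 * 4 * 4 * my_pow(4, 5)
= 4 * 4 * 4 * 4 * my_pow(4, 4)
= 4 * 4 * 4 * 4 * 4 * my_pow(4, 3)
= 4 * 4 * 4 * 4 * 4 * 4 * my_pow(4, 2)
= 4 * 4 * 4 * 4 * 4 * 4 * 4 * my_pow(4, 1)
= 4 * 4 * 4 * 4 * 4 * 4 * 4 * 4 * my_pow(4, 0)
= 4 * 4 * 4 * 4 * 4 * 4 * 4 * 4 * 1
= 65536


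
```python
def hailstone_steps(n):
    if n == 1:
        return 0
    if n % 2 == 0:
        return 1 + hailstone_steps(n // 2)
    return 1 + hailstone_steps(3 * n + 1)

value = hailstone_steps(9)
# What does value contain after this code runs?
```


hailstone_steps(9)
9 is odd -> 3*9+1 = 28 -> hailstone_steps(28)
28 is even -> hailstone_steps(14)
14 is even -> hailstone_steps(7)
7 is odd -> 3*7+1 = 22 -> hailstone_steps(22)
22 is even -> hailstone_steps(11)
11 is odd -> 3*11+1 = 34 -> hailstone_steps(34)
34 is even -> hailstone_steps(17)
17 is odd -> 3*17+1 = 52 -> hailstone_steps(52)
52 is even -> hailstone_steps(26)
26 is even -> hailstone_steps(13)
13 is odd -> 3*13+1 = 40 -> hailstone_steps(40)
40 is even -> hailstone_steps(20)
20 is even -> hailstone_steps(10)
10 is even -> hailstone_steps(5)
5 is odd -> 3*5+1 = 16 -> hailstone_steps(16)
16 is even -> hailstone_steps(8)
8 is even -> hailstone_steps(4)
4 is even -> hailstone_steps(2)
2 is even -> hailstone_steps(1)
Reached 1 after 19 steps
= 19


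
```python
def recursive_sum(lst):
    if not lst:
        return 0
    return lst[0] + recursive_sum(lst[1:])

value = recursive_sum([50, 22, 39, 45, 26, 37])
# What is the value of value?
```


recursive_sum([50, 22, 39, 45, 26, 37])
= 50 + recursive_sum([22, 39, 45, 26, 37])
= 50 + 22 + recursive_sum([39, 45, 26, 37])
= 50 + 22 + 39 + recursive_sum([45, 26, 37])
= 50 + 22 + 39 + 45 + recursive_sum([26, 37])
= 50 + 22 + 39 + 45 + 26 + recursive_sum([37])
= 50 + 22 + 39 + 45 + 26 + 37 + recursive_sum([])
= 50 + 22 + 39 + 45 + 26 + 37 + 0
= 219


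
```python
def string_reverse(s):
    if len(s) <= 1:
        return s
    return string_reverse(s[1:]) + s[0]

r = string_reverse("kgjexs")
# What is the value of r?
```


string_reverse("kgjexs")
= string_reverse("gjexs") + "k"
= string_reverse("jexs") + "g" + "k"
= string_reverse("exs") + "j" + "g" + "k"
= string_reverse("xs") + "e" + "j" + "g" + "k"
= string_reverse("s") + "x" + "e" + "j" + "g" + "k"
= "s" + "x" + "e" + "j" + "g" + "k"
= "sxejgk"


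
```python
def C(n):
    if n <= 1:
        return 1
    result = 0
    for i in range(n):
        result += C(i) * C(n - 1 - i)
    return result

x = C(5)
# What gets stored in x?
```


C(5)
= sum of C(i) * C(5-1-i) for i in 0..4
First compute sub-values bottom-up:
  C(0) = 1, C(1) = 1
  C(2) = 1*1 + 1*1 = 2
  C(3) = 1*2 + 1*1 + 2*1 = 5
  C(4) = 1*5 + 1*2 + 2*1 + 5*1 = 14
Now C(5):
  C(0)*C(4) = 1*14 = 14
  C(1)*C(3) = 1*5 = 5
  C(2)*C(2) = 2*2 = 4
  C(3)*C(1) = 5*1 = 5
  C(4)*C(0) = 14*1 = 14
= 14 + 5 + 4 + 5 + 14
= 42


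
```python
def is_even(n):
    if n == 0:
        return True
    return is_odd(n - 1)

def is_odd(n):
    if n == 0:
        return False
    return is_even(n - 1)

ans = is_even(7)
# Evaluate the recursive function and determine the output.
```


is_even(7)
= is_odd(6)
= is_even(5)
= is_odd(4)
= is_even(3)
= is_odd(2)
= is_even(1)
= is_odd(0)
n == 0: return False
= False


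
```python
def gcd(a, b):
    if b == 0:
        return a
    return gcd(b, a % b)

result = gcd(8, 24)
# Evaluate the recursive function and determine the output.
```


gcd(8, 24)
= gcd(24, 8 % 24) = gcd(24, 8)
= gcd(8, 24 % 8) = gcd(8, 0)
b == 0, return a = 8


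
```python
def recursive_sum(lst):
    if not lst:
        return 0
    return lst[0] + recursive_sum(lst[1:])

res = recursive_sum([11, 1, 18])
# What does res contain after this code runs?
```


recursive_sum([11, 1, 18])
= 11 + recursive_sum([1, 18])
= 11 + 1 + recursive_sum([18])
= 11 + 1 + 18 + recursive_sum([])
= 11 + 1 + 18 + 0
= 30


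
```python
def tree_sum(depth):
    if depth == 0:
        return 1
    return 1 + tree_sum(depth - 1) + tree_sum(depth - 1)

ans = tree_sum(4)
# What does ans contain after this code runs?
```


tree_sum(4)
= 1 + tree_sum(3) + tree_sum(3)
= 1 + 2 * tree_sum(3)
tree_sum(k) = 2^(k+1) - 1
tree_sum(0) = 1
tree_sum(1) = 3
tree_sum(2) = 7
tree_sum(3) = 15
tree_sum(4) = 31
tree_sum(4) = 2^5 - 1 = 31


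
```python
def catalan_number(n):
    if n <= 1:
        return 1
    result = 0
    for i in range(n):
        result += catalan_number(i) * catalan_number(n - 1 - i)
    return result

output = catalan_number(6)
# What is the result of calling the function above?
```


catalan_number(6)
= sum of catalan_number(i) * catalan_number(6-1-i) for i in 0..5
First compute sub-values bottom-up:
  catalan_number(0) = 1, catalan_number(1) = 1
  catalan_number(2) = 1*1 + 1*1 = 2
  catalan_number(3) = 1*2 + 1*1 + 2*1 = 5
  catalan_number(4) = 1*5 + 1*2 + 2*1 + 5*1 = 14
  catalan_number(5) = 1*14 + 1*5 + 2*2 + 5*1 + 14*1 = 42
Now catalan_number(6):
  catalan_number(0)*catalan_number(5) = 1*42 = 42
  catalan_number(1)*catalan_number(4) = 1*14 = 14
  catalan_number(2)*catalan_number(3) = 2*5 = 10
  catalan_number(3)*catalan_number(2) = 5*2 = 10
  catalan_number(4)*catalan_number(1) = 14*1 = 14
  catalan_number(5)*catalan_number(0) = 42*1 = 42
= 42 + 14 + 10 + 10 + 14 + 42
= 132


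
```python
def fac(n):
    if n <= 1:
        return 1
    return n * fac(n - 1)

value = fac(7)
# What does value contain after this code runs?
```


fac(7)
= 7 * fac(6)
= 7 * 6 * fac(5)
= 7 * 6 * 5 * fac(4)
= 7 * 6 * 5 * 4 * fac(3)
= 7 * 6 * 5 * 4 * 3 * fac(2)
= 7 * 6 * 5 * 4 * 3 * 2 * fac(1)
= 7 * 6 * 5 * 4 * 3 * 2 * 1
= 5040


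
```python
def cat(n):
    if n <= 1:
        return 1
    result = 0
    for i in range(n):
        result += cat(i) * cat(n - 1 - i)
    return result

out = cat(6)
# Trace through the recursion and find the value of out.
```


cat(6)
= sum of cat(i) * cat(6-1-i) for i in 0..5
First compute sub-values bottom-up:
  cat(0) = 1, cat(1) = 1
  cat(2) = 1*1 + 1*1 = 2
  cat(3) = 1*2 + 1*1 + 2*1 = 5
  cat(4) = 1*5 + 1*2 + 2*1 + 5*1 = 14
  cat(5) = 1*14 + 1*5 + 2*2 + 5*1 + 14*1 = 42
Now cat(6):
  cat(0)*cat(5) = 1*42 = 42
  cat(1)*cat(4) = 1*14 = 14
  cat(2)*cat(3) = 2*5 = 10
  cat(3)*cat(2) = 5*2 = 10
  cat(4)*cat(1) = 14*1 = 14
  cat(5)*cat(0) = 42*1 = 42
= 42 + 14 + 10 + 10 + 14 + 42
= 132


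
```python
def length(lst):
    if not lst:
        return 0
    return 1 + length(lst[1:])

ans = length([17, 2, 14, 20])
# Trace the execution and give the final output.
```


length([17, 2, 14, 20])
= 1 + length([2, 14, 20])
= 1 + 1 + length([14, 20])
= 1 + 1 + 1 + length([20])
= 1 + 1 + 1 + 1 + length([])
= 1 + 1 + 1 + 1 + 0
= 4


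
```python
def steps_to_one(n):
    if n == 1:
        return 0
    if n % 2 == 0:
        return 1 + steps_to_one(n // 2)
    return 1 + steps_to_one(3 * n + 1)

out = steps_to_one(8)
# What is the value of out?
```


steps_to_one(8)
8 is even -> steps_to_one(4)
4 is even -> steps_to_one(2)
2 is even -> steps_to_one(1)
Reached 1 after 3 steps
= 3


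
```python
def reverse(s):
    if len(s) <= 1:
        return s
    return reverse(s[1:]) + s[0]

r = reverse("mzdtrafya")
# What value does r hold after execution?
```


reverse("mzdtrafya")
= reverse("zdtrafya") + "m"
= reverse("dtrafya") + "z" + "m"
= reverse("trafya") + "d" + "z" + "m"
= reverse("rafya") + "t" + "d" + "z" + "m"
= reverse("afya") + "r" + "t" + "d" + "z" + "m"
= reverse("fya") + "a" + "r" + "t" + "d" + "z" + "m"
= reverse("ya") + "f" + "a" + "r" + "t" + "d" + "z" + "m"
= reverse("a") + "y" + "f" + "a" + "r" + "t" + "d" + "z" + "m"
= "a" + "y" + "f" + "a" + "r" + "t" + "d" + "z" + "m"
= "ayfartdzm"


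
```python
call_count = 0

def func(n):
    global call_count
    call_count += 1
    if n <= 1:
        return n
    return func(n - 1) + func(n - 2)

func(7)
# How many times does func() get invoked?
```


func(7) calls func(6) and func(5); each non-base call branches into two more.
Let C(k) = total number of calls made by func(k), including the call to func(k) itself.
Base cases: C(0) = 1, C(1) = 1
Recurrence: C(k) = 1 + C(k-1) + C(k-2)
  C(2) = 1 + C(1) + C(0) = 1 + 1 + 1 = 3
  C(3) = 1 + C(2) + C(1) = 1 + 3 + 1 = 5
  C(4) = 1 + C(3) + C(2) = 1 + 5 + 3 = 9
  C(5) = 1 + C(4) + C(3) = 1 + 9 + 5 = 15
  C(6) = 1 + C(5) + C(4) = 1 + 15 + 9 = 25
  C(7) = 1 + C(6) + C(5) = 1 + 25 + 15 = 41
Total calls = C(7) = 41
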